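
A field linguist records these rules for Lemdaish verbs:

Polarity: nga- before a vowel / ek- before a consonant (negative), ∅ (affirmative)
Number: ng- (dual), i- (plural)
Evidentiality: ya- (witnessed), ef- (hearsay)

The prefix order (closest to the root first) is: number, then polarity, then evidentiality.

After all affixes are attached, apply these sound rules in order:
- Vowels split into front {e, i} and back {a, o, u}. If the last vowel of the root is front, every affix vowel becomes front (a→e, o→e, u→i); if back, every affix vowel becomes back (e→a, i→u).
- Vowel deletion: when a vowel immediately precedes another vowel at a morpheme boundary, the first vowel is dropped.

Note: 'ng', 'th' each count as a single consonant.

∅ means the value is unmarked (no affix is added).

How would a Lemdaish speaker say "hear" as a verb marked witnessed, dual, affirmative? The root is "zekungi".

yengzekungi

Attach number dual ng- → ngzekungi.
polarity = affirmative: zero marking, form stays ngzekungi.
Attach evidentiality witnessed ya- → yangzekungi.
Apply vowel harmony: yangzekungi → yengzekungi.
Vowel deletion: no change.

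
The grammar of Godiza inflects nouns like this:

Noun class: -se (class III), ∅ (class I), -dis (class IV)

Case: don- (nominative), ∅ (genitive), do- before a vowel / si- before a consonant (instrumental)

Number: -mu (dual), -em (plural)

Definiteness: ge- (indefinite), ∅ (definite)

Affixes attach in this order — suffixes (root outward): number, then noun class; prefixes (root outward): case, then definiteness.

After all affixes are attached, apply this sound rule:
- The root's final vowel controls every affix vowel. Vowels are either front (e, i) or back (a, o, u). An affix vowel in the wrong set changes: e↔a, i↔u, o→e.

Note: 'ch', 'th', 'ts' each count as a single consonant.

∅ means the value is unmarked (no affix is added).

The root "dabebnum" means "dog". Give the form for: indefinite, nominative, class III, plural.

gadondabebnumamsa

Attach number plural -em → dabebnumem.
Attach noun class class III -se → dabebnumemse.
Attach case nominative don- → dondabebnumemse.
Attach definiteness indefinite ge- → gedondabebnumemse.
Apply vowel harmony: gedondabebnumemse → gadondabebnumamsa.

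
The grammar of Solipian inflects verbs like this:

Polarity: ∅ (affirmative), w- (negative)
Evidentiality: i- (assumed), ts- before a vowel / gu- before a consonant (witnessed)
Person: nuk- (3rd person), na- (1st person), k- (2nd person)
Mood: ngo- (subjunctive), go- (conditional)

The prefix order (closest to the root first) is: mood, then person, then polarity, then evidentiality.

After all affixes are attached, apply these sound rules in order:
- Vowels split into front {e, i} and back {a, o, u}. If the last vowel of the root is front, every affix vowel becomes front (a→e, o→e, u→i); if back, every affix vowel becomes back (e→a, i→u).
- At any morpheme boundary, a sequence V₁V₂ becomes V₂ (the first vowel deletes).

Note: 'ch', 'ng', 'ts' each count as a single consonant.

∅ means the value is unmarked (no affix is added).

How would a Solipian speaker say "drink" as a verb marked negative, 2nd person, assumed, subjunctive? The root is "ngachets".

iwkngengachets

Attach mood subjunctive ngo- → ngongachets.
Attach person 2nd person k- → kngongachets.
Attach polarity negative w- → wkngongachets.
Attach evidentiality assumed i- → iwkngongachets.
Apply vowel harmony: iwkngongachets → iwkngengachets.
Vowel deletion: no change.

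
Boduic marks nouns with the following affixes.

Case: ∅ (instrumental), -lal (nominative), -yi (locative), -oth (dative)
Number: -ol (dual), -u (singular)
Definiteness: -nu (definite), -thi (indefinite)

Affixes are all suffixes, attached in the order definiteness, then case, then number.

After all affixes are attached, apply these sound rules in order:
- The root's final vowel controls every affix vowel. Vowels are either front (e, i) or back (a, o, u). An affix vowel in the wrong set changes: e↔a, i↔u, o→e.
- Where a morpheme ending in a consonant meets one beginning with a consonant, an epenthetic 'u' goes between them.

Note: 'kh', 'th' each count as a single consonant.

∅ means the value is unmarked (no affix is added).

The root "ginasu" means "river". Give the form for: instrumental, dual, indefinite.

ginasuthuol

Attach definiteness indefinite -thi → ginasuthi.
case = instrumental: zero marking, form stays ginasuthi.
Attach number dual -ol → ginasuthiol.
Apply vowel harmony: ginasuthiol → ginasuthuol.
Epenthesis: no change.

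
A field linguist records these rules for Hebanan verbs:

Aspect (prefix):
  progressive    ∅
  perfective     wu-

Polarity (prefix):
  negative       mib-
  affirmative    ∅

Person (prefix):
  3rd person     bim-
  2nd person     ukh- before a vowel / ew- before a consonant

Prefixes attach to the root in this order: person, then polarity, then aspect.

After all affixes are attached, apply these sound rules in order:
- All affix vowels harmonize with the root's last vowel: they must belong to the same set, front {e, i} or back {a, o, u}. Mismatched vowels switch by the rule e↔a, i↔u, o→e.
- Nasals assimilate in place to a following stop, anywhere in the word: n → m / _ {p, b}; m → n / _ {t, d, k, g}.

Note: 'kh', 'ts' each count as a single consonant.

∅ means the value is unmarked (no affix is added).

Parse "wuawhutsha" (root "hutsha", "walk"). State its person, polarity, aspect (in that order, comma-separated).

2nd person, affirmative, perfective

Segment: wu-ew-hutsha.
person: ukh/ew- → 2nd person.
polarity: ∅ → affirmative.
aspect: wu- → perfective.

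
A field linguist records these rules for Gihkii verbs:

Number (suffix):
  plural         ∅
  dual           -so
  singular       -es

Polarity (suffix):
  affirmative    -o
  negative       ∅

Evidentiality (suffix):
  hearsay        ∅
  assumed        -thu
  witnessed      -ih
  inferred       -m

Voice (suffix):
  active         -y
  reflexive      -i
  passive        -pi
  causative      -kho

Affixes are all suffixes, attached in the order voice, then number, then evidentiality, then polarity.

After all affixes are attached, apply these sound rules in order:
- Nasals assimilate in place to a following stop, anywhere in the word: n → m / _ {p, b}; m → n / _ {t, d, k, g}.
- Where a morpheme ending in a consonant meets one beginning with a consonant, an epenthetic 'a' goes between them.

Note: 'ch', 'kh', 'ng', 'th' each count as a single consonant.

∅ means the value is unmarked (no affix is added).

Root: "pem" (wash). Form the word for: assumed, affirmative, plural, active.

pemayathuo

Attach voice active -y → pemy.
number = plural: zero marking, form stays pemy.
Attach evidentiality assumed -thu → pemythu.
Attach polarity affirmative -o → pemythuo.
Nasal assimilation: no change.
Apply epenthesis: pemythuo → pemayathuo.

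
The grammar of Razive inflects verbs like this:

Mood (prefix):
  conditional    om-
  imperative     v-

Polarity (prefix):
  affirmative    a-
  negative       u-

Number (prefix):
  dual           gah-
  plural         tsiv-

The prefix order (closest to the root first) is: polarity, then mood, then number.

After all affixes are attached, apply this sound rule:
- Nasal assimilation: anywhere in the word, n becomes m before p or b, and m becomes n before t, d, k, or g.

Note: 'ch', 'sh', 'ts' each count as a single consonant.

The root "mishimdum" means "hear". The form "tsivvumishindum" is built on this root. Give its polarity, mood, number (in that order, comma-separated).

Segment: tsiv-v-u-mishimdum.
polarity: u- → negative.
mood: v- → imperative.
number: tsiv- → plural.

negative, imperative, plural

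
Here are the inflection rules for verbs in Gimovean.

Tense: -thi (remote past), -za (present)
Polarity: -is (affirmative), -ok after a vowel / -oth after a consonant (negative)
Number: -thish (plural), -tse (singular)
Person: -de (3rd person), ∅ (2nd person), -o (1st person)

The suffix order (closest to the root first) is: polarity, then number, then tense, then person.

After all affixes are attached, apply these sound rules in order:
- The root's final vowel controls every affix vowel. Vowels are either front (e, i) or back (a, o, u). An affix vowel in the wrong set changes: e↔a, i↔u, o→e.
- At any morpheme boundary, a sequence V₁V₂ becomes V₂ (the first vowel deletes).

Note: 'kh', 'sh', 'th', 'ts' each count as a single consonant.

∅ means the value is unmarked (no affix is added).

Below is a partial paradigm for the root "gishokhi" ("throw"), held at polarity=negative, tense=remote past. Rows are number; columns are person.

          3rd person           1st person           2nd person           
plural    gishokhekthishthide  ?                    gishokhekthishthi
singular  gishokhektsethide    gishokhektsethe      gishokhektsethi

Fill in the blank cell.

gishokhekthishthe

Attach polarity negative -ok (after vowel 'i') → gishokhiok.
Attach number plural -thish → gishokhiokthish.
Attach tense remote past -thi → gishokhiokthishthi.
Attach person 1st person -o → gishokhiokthishthio.
Apply vowel harmony: gishokhiokthishthio → gishokhiekthishthie.
Apply vowel deletion: gishokhiekthishthie → gishokhekthishthe.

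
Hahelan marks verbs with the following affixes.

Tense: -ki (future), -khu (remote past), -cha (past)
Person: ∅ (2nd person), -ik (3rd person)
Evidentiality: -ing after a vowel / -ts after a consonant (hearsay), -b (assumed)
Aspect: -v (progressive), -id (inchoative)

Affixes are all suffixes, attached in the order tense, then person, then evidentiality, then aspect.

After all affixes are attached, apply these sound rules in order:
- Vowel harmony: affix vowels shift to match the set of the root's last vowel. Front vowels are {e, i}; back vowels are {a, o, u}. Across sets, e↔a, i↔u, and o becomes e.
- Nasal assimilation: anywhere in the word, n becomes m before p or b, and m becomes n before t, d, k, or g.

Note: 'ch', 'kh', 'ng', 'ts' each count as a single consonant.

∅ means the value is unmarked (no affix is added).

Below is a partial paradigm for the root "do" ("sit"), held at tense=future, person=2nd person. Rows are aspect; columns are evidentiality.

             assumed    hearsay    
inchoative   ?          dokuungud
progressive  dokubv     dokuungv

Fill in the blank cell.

dokubud

Attach tense future -ki → doki.
person = 2nd person: zero marking, form stays doki.
Attach evidentiality assumed -b → dokib.
Attach aspect inchoative -id → dokibid.
Apply vowel harmony: dokibid → dokubud.
Nasal assimilation: no change.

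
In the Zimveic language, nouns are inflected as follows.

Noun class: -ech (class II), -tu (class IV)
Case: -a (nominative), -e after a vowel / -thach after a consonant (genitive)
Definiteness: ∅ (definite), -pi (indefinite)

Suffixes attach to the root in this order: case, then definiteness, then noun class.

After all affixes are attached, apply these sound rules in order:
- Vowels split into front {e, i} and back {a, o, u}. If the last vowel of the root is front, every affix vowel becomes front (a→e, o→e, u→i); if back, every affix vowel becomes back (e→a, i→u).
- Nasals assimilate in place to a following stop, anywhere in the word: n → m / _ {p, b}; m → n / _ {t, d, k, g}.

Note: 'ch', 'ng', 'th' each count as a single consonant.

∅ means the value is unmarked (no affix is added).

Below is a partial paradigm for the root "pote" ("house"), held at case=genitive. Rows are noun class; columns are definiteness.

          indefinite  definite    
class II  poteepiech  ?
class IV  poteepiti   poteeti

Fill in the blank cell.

Attach case genitive -e (after vowel 'e') → potee.
definiteness = definite: zero marking, form stays potee.
Attach noun class class II -ech → poteeech.
Vowel harmony: no change.
Nasal assimilation: no change.

poteeech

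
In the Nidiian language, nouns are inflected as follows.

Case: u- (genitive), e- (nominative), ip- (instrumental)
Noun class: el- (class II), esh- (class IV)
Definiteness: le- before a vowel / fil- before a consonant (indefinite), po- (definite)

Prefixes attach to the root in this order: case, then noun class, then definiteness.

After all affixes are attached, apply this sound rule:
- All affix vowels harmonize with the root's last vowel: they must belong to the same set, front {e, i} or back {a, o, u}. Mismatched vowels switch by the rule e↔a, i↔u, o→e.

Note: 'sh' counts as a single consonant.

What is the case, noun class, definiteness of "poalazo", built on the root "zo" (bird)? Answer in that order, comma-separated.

nominative, class II, definite

Segment: po-el-e-zo.
case: e- → nominative.
noun class: el- → class II.
definiteness: po- → definite.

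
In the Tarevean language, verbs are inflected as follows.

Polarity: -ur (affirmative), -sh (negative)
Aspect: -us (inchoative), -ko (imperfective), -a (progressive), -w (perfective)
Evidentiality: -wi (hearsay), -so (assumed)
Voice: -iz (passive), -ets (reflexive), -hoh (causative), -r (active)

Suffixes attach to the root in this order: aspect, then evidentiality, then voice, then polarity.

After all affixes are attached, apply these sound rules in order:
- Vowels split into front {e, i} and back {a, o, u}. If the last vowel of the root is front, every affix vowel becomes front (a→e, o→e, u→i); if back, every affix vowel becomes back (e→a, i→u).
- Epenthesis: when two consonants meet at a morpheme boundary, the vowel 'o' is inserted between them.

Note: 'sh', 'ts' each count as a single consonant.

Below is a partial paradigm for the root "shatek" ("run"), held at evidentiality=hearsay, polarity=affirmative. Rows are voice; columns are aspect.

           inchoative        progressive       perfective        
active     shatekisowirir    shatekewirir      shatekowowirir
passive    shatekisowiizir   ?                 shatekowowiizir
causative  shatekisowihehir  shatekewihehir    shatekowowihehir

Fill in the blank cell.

Attach aspect progressive -a → shateka.
Attach evidentiality hearsay -wi → shatekawi.
Attach voice passive -iz → shatekawiiz.
Attach polarity affirmative -ur → shatekawiizur.
Apply vowel harmony: shatekawiizur → shatekewiizir.
Epenthesis: no change.

shatekewiizir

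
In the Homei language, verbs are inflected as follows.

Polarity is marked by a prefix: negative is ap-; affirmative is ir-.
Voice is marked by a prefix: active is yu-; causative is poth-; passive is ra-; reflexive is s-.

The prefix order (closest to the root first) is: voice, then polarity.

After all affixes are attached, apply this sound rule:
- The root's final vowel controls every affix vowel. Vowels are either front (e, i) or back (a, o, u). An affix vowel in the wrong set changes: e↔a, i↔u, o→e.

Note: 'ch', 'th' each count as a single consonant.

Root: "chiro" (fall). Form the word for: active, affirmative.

Attach voice active yu- → yuchiro.
Attach polarity affirmative ir- → iryuchiro.
Apply vowel harmony: iryuchiro → uryuchiro.

uryuchiro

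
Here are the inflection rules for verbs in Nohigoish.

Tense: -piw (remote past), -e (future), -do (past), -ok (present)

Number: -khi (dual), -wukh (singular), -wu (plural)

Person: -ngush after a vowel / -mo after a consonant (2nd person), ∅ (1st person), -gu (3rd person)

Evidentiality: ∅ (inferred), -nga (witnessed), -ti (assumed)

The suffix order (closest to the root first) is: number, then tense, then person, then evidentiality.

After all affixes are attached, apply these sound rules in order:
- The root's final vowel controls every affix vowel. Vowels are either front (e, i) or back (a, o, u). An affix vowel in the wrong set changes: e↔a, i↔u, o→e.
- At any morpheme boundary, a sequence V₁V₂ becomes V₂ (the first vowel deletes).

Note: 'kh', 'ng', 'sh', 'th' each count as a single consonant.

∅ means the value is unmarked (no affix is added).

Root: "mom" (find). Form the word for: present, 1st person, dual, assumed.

Attach number dual -khi → momkhi.
Attach tense present -ok → momkhiok.
person = 1st person: zero marking, form stays momkhiok.
Attach evidentiality assumed -ti → momkhiokti.
Apply vowel harmony: momkhiokti → momkhuoktu.
Apply vowel deletion: momkhuoktu → momkhoktu.

momkhoktu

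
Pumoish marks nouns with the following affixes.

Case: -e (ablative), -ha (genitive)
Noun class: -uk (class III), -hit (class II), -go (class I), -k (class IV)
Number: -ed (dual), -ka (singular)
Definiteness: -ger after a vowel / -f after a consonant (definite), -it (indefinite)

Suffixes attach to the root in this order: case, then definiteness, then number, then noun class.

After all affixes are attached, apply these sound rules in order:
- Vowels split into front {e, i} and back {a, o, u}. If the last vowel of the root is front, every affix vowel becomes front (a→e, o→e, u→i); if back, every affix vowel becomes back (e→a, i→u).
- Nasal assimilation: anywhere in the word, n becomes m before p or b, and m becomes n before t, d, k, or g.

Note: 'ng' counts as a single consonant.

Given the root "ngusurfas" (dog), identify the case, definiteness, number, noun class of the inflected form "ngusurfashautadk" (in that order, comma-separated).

genitive, indefinite, dual, class IV

Segment: ngusurfas-ha-it-ed-k.
case: -ha → genitive.
definiteness: -it → indefinite.
number: -ed → dual.
noun class: -k → class IV.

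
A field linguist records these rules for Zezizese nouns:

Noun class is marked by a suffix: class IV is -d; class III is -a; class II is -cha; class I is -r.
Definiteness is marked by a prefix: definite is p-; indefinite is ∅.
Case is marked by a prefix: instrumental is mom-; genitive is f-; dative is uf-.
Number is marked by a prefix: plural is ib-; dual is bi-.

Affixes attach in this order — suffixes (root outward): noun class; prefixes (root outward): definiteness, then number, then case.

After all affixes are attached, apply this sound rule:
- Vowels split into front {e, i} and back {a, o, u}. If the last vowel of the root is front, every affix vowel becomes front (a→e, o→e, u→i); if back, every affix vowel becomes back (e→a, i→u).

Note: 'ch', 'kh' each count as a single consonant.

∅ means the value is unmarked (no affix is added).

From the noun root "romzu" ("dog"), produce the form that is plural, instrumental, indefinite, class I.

momubromzur

Attach noun class class I -r → romzur.
definiteness = indefinite: zero marking, form stays romzur.
Attach number plural ib- → ibromzur.
Attach case instrumental mom- → momibromzur.
Apply vowel harmony: momibromzur → momubromzur.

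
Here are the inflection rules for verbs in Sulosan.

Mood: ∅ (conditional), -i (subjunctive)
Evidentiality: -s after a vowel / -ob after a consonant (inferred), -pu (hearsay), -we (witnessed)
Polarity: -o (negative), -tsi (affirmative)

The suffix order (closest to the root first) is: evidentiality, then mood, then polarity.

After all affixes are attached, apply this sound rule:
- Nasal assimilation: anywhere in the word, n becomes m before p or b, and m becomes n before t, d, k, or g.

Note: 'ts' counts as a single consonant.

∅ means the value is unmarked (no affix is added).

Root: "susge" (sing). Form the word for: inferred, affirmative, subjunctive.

Attach evidentiality inferred -s (after vowel 'e') → susges.
Attach mood subjunctive -i → susgesi.
Attach polarity affirmative -tsi → susgesitsi.
Nasal assimilation: no change.

susgesitsi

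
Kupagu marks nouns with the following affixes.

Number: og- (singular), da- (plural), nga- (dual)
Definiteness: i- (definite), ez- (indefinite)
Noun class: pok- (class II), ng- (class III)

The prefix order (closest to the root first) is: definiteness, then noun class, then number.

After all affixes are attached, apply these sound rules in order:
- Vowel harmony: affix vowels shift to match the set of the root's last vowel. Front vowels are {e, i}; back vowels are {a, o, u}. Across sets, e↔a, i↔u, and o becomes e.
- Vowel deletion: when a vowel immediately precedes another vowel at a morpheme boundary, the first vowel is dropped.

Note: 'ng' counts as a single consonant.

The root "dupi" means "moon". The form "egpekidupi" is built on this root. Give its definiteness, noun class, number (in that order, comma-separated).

definite, class II, singular

Segment: og-pok-i-dupi.
definiteness: i- → definite.
noun class: pok- → class II.
number: og- → singular.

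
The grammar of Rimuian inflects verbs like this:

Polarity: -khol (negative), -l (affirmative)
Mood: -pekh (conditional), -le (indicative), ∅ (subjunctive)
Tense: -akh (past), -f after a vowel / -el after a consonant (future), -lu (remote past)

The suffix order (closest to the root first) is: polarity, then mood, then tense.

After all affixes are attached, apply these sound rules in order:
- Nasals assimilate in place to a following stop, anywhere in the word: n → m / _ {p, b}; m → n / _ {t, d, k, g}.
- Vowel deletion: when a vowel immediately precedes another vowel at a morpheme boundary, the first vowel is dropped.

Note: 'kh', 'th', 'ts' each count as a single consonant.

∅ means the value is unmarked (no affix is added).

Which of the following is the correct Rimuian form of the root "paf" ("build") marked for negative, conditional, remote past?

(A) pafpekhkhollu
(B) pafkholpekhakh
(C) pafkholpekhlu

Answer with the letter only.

Attach polarity negative -khol → pafkhol.
Attach mood conditional -pekh → pafkholpekh.
Attach tense remote past -lu → pafkholpekhlu.
Nasal assimilation: no change.
Vowel deletion: no change.
So the correct form is pafkholpekhlu, option (C).
(A) pafpekhkhollu is wrong: it has the affixes in the wrong order.
(B) pafkholpekhakh is wrong: it uses past instead of remote past for tense.

C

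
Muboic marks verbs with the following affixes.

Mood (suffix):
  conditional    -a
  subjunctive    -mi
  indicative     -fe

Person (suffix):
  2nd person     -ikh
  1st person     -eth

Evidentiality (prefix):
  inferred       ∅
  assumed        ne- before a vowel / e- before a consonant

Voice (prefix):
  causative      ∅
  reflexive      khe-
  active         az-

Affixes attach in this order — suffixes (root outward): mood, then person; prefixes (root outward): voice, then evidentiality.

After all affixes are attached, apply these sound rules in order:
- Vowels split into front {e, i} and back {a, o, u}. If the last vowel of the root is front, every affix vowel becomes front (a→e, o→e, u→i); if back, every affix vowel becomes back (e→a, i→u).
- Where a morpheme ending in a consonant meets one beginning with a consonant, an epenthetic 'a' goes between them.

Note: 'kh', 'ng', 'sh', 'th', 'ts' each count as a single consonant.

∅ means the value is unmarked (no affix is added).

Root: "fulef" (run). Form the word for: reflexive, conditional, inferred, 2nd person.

khefulefeikh

Attach mood conditional -a → fulefa.
Attach voice reflexive khe- → khefulefa.
evidentiality = inferred: zero marking, form stays khefulefa.
Attach person 2nd person -ikh → khefulefaikh.
Apply vowel harmony: khefulefaikh → khefulefeikh.
Epenthesis: no change.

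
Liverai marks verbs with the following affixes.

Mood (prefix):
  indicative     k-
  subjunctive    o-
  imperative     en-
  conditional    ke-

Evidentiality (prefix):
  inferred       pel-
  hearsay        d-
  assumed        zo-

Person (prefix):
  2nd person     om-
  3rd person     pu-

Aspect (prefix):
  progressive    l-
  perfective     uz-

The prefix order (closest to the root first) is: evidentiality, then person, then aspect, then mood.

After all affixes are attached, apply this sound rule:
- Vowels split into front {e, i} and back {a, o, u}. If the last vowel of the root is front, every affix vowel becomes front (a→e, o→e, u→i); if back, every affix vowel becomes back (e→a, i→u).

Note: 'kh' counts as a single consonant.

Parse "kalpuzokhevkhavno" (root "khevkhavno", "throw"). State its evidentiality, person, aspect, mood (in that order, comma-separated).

Segment: ke-l-pu-zo-khevkhavno.
evidentiality: zo- → assumed.
person: pu- → 3rd person.
aspect: l- → progressive.
mood: ke- → conditional.

assumed, 3rd person, progressive, conditional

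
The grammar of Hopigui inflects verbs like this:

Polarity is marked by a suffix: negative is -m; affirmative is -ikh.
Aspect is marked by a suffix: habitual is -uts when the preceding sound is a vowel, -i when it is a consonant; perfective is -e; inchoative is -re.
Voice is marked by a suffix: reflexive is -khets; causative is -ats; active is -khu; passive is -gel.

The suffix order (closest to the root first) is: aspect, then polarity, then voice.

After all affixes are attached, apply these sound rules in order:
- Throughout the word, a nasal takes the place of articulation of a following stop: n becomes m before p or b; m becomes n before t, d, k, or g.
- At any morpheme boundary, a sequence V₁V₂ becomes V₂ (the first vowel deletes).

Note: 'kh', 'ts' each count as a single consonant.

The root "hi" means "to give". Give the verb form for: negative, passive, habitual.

Attach aspect habitual -uts (after vowel 'i') → hiuts.
Attach polarity negative -m → hiutsm.
Attach voice passive -gel → hiutsmgel.
Apply nasal assimilation: hiutsmgel → hiutsngel.
Apply vowel deletion: hiutsngel → hutsngel.

hutsngel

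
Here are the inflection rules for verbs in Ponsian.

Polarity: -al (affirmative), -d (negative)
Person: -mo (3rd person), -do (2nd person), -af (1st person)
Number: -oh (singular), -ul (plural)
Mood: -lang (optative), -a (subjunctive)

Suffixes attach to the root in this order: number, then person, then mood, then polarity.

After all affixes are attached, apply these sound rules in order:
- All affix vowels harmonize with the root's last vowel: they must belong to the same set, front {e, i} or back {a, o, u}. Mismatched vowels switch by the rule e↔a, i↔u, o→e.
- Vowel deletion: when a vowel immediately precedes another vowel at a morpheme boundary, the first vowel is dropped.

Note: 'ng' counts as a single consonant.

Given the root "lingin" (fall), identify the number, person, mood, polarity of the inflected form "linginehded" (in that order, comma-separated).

singular, 2nd person, subjunctive, negative

Segment: lingin-oh-do-a-d.
number: -oh → singular.
person: -do → 2nd person.
mood: -a → subjunctive.
polarity: -d → negative.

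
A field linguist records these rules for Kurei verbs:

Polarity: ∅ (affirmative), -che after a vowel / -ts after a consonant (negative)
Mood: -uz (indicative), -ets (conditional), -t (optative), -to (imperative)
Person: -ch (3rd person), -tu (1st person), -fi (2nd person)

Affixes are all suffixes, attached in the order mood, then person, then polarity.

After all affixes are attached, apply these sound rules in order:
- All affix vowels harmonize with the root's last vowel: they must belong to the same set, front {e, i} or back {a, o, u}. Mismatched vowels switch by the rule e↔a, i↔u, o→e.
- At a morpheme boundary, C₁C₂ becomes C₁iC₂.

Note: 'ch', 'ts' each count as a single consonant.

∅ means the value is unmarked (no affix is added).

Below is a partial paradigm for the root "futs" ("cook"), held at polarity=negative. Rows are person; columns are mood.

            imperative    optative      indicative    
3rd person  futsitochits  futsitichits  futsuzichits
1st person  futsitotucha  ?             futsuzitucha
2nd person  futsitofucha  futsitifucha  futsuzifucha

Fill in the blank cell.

Attach mood optative -t → futst.
Attach person 1st person -tu → futsttu.
Attach polarity negative -che (after vowel 'u') → futsttuche.
Apply vowel harmony: futsttuche → futsttucha.
Apply epenthesis: futsttucha → futsititucha.

futsititucha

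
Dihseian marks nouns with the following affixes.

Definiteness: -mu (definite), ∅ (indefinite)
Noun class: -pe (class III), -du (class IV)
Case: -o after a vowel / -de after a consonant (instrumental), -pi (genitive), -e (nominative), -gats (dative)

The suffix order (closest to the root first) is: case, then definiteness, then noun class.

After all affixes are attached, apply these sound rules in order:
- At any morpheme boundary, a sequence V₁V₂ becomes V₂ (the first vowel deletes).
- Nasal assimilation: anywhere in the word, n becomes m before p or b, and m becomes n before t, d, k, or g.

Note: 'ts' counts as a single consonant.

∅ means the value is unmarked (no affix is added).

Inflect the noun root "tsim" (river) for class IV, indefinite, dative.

tsingatsdu

Attach case dative -gats → tsimgats.
definiteness = indefinite: zero marking, form stays tsimgats.
Attach noun class class IV -du → tsimgatsdu.
Vowel deletion: no change.
Apply nasal assimilation: tsimgatsdu → tsingatsdu.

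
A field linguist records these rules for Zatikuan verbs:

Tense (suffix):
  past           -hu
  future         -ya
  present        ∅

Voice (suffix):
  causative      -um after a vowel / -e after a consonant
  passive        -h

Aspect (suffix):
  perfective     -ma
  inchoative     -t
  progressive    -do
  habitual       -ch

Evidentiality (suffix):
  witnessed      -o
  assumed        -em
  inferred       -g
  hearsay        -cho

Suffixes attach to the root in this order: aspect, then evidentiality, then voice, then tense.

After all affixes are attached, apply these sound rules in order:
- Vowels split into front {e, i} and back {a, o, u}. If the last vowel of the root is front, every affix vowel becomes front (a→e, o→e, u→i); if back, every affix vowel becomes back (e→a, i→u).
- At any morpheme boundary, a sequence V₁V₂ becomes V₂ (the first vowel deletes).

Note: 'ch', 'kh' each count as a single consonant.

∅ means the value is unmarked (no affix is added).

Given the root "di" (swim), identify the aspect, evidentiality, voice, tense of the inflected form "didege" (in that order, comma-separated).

progressive, inferred, causative, present

Segment: di-do-g-e.
aspect: -do → progressive.
evidentiality: -g → inferred.
voice: -um/e → causative.
tense: ∅ → present.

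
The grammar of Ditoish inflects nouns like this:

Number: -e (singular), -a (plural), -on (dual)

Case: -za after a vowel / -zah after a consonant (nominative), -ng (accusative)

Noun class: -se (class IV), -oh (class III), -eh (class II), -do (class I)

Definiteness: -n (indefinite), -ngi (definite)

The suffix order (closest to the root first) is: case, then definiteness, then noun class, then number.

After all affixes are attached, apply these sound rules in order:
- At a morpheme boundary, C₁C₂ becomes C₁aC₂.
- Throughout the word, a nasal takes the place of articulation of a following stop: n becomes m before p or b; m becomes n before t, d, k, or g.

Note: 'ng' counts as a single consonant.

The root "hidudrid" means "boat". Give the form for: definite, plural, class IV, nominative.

hidudridazahangisea

Attach case nominative -zah (after consonant 'd') → hidudridzah.
Attach definiteness definite -ngi → hidudridzahngi.
Attach noun class class IV -se → hidudridzahngise.
Attach number plural -a → hidudridzahngisea.
Apply epenthesis: hidudridzahngisea → hidudridazahangisea.
Nasal assimilation: no change.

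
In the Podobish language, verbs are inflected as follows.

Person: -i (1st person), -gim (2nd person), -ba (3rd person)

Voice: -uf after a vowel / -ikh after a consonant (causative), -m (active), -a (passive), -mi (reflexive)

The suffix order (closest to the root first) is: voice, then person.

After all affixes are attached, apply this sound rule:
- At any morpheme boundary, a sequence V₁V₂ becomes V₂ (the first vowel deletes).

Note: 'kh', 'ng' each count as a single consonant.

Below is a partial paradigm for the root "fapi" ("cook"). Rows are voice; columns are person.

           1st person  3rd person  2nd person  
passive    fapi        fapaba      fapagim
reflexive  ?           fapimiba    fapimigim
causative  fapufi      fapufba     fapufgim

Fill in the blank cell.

fapimi

Attach voice reflexive -mi → fapimi.
Attach person 1st person -i → fapimii.
Apply vowel deletion: fapimii → fapimi.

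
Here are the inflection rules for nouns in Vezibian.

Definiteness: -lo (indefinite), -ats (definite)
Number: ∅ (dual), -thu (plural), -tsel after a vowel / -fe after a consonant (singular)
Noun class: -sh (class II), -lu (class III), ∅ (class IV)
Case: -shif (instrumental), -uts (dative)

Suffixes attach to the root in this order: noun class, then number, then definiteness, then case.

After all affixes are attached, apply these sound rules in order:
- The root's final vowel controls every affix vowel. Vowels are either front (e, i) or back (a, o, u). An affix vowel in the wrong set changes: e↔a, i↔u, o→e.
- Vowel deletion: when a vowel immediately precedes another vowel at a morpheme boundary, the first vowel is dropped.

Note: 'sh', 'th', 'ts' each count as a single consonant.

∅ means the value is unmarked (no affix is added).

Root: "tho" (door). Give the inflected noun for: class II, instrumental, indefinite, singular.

thoshfaloshuf

Attach noun class class II -sh → thosh.
Attach number singular -fe (after consonant 'sh') → thoshfe.
Attach definiteness indefinite -lo → thoshfelo.
Attach case instrumental -shif → thoshfeloshif.
Apply vowel harmony: thoshfeloshif → thoshfaloshuf.
Vowel deletion: no change.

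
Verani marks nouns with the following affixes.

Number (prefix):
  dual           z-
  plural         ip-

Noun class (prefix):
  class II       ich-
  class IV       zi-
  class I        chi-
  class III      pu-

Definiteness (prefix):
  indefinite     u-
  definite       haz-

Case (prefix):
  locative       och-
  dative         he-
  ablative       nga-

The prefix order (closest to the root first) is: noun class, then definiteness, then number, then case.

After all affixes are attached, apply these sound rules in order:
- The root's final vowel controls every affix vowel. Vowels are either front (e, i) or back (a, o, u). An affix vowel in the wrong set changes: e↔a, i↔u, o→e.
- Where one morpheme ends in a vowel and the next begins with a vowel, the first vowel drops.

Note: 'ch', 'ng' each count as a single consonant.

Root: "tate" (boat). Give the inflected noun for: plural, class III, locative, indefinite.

Attach noun class class III pu- → putate.
Attach definiteness indefinite u- → uputate.
Attach number plural ip- → ipuputate.
Attach case locative och- → ochipuputate.
Apply vowel harmony: ochipuputate → echipipitate.
Vowel deletion: no change.

echipipitate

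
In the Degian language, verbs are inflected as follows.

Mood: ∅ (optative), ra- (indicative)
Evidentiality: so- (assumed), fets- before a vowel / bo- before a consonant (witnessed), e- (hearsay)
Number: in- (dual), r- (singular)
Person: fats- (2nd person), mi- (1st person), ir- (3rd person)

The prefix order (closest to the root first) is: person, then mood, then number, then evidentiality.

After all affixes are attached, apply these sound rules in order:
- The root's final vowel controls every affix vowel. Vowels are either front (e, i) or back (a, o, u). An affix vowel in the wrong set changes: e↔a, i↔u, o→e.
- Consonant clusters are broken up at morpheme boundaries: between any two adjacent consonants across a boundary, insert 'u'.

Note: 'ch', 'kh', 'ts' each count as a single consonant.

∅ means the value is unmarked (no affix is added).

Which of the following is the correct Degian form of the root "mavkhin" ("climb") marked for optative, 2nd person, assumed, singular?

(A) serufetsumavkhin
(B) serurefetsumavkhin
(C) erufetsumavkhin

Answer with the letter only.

Attach person 2nd person fats- → fatsmavkhin.
mood = optative: zero marking, form stays fatsmavkhin.
Attach number singular r- → rfatsmavkhin.
Attach evidentiality assumed so- → sorfatsmavkhin.
Apply vowel harmony: sorfatsmavkhin → serfetsmavkhin.
Apply epenthesis: serfetsmavkhin → serufetsumavkhin.
So the correct form is serufetsumavkhin, option (A).
(B) serurefetsumavkhin is wrong: it uses indicative instead of optative for mood.
(C) erufetsumavkhin is wrong: it uses hearsay instead of assumed for evidentiality.

A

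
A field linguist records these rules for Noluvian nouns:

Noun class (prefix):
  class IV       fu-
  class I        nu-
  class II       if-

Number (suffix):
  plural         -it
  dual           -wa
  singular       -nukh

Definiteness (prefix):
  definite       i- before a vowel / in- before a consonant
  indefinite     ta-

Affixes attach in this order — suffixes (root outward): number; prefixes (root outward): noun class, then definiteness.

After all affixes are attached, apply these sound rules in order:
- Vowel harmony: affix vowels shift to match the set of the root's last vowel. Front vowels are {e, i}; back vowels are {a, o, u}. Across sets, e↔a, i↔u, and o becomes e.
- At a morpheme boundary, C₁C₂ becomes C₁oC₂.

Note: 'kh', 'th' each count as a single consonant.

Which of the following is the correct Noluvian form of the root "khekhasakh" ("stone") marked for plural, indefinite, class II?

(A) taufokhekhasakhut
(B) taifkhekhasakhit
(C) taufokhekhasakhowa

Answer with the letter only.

Attach noun class class II if- → ifkhekhasakh.
Attach definiteness indefinite ta- → taifkhekhasakh.
Attach number plural -it → taifkhekhasakhit.
Apply vowel harmony: taifkhekhasakhit → taufkhekhasakhut.
Apply epenthesis: taufkhekhasakhut → taufokhekhasakhut.
So the correct form is taufokhekhasakhut, option (A).
(B) taifkhekhasakhit is wrong: it fails to apply the sound rule(s).
(C) taufokhekhasakhowa is wrong: it uses dual instead of plural for number.

A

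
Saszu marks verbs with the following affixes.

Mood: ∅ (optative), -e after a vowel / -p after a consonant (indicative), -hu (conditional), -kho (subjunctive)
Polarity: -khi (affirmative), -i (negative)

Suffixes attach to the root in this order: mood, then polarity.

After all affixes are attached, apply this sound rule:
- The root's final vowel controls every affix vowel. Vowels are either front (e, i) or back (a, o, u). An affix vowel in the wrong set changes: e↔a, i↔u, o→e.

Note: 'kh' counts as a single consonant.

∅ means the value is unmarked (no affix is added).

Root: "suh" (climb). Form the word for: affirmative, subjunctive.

Attach mood subjunctive -kho → suhkho.
Attach polarity affirmative -khi → suhkhokhi.
Apply vowel harmony: suhkhokhi → suhkhokhu.

suhkhokhu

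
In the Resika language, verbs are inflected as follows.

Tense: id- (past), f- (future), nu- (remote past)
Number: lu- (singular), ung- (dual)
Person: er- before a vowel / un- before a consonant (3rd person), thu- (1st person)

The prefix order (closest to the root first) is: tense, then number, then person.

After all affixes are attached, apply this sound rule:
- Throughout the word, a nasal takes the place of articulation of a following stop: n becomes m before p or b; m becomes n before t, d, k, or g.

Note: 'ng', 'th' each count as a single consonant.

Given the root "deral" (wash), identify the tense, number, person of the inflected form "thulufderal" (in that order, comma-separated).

Segment: thu-lu-f-deral.
tense: f- → future.
number: lu- → singular.
person: thu- → 1st person.

future, singular, 1st person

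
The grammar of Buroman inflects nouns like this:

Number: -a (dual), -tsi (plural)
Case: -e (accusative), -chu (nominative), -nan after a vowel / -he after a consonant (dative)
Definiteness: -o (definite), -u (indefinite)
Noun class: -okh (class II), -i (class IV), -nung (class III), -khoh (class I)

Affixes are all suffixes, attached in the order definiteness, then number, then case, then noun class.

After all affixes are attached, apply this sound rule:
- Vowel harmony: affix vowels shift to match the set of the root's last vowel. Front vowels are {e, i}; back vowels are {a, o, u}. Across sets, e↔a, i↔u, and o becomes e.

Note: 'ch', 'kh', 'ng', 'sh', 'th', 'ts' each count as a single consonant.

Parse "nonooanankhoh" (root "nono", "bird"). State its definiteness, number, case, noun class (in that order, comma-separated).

definite, dual, dative, class I

Segment: nono-o-a-nan-khoh.
definiteness: -o → definite.
number: -a → dual.
case: -nan/he → dative.
noun class: -khoh → class I.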